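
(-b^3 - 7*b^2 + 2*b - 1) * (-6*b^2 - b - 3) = 6*b^5 + 43*b^4 - 2*b^3 + 25*b^2 - 5*b + 3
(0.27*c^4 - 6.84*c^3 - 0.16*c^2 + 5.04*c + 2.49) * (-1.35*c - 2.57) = -0.3645*c^5 + 8.5401*c^4 + 17.7948*c^3 - 6.3928*c^2 - 16.3143*c - 6.3993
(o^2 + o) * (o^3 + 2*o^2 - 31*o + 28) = o^5 + 3*o^4 - 29*o^3 - 3*o^2 + 28*o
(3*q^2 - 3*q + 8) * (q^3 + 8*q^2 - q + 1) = 3*q^5 + 21*q^4 - 19*q^3 + 70*q^2 - 11*q + 8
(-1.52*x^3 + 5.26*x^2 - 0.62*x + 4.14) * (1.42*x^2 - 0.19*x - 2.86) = -2.1584*x^5 + 7.758*x^4 + 2.4674*x^3 - 9.047*x^2 + 0.9866*x - 11.8404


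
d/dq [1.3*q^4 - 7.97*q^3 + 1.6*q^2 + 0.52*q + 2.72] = 5.2*q^3 - 23.91*q^2 + 3.2*q + 0.52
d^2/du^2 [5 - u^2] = -2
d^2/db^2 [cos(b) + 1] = -cos(b)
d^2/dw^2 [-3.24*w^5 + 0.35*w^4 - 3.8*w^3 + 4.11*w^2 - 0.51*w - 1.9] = -64.8*w^3 + 4.2*w^2 - 22.8*w + 8.22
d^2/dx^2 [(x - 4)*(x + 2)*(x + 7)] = 6*x + 10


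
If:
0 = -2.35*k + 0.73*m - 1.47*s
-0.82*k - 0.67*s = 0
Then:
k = -0.817073170731707*s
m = -0.616605412629469*s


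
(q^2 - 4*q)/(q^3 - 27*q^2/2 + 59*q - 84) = 2*q/(2*q^2 - 19*q + 42)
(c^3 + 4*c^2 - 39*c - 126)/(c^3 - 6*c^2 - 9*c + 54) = (c + 7)/(c - 3)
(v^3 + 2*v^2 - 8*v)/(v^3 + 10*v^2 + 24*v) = (v - 2)/(v + 6)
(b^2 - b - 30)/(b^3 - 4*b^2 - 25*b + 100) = (b - 6)/(b^2 - 9*b + 20)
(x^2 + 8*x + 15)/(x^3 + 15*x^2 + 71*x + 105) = 1/(x + 7)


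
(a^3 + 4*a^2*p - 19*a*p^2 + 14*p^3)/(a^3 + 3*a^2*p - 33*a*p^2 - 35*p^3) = (-a^2 + 3*a*p - 2*p^2)/(-a^2 + 4*a*p + 5*p^2)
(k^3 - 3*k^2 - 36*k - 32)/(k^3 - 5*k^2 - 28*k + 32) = (k + 1)/(k - 1)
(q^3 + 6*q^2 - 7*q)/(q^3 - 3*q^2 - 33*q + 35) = q*(q + 7)/(q^2 - 2*q - 35)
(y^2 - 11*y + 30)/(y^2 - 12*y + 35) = (y - 6)/(y - 7)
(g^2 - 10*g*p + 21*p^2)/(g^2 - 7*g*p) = (g - 3*p)/g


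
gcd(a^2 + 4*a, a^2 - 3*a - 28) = a + 4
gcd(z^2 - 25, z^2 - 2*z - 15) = z - 5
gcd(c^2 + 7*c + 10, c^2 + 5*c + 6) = c + 2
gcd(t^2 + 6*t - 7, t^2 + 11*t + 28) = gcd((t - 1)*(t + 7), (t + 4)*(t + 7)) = t + 7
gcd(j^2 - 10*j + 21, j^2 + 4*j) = 1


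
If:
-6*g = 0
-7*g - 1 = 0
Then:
No Solution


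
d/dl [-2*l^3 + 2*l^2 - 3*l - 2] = -6*l^2 + 4*l - 3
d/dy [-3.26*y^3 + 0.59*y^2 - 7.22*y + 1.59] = -9.78*y^2 + 1.18*y - 7.22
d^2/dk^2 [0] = 0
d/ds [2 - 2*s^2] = -4*s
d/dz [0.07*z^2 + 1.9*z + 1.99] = 0.14*z + 1.9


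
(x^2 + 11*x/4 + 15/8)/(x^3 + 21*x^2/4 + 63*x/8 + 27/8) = (4*x + 5)/(4*x^2 + 15*x + 9)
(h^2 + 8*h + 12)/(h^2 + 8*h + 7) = (h^2 + 8*h + 12)/(h^2 + 8*h + 7)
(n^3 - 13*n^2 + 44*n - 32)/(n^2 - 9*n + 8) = n - 4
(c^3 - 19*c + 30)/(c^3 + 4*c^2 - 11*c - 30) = (c - 2)/(c + 2)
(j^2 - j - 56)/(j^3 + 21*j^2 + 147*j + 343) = (j - 8)/(j^2 + 14*j + 49)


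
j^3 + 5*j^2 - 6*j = j*(j - 1)*(j + 6)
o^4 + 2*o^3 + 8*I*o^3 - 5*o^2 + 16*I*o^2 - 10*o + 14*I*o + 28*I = (o + 2)*(o - I)*(o + 2*I)*(o + 7*I)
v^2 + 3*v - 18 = (v - 3)*(v + 6)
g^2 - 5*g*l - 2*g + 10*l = (g - 2)*(g - 5*l)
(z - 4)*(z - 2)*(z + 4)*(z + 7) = z^4 + 5*z^3 - 30*z^2 - 80*z + 224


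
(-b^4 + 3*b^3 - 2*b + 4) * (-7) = 7*b^4 - 21*b^3 + 14*b - 28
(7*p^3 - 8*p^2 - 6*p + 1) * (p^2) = 7*p^5 - 8*p^4 - 6*p^3 + p^2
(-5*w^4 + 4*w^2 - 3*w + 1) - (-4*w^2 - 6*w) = -5*w^4 + 8*w^2 + 3*w + 1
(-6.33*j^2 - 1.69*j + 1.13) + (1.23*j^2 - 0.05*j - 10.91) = -5.1*j^2 - 1.74*j - 9.78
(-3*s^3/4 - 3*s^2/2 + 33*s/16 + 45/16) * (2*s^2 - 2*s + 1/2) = -3*s^5/2 - 3*s^4/2 + 27*s^3/4 + 3*s^2/4 - 147*s/32 + 45/32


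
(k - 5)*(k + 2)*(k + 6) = k^3 + 3*k^2 - 28*k - 60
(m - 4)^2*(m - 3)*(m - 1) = m^4 - 12*m^3 + 51*m^2 - 88*m + 48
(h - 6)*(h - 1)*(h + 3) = h^3 - 4*h^2 - 15*h + 18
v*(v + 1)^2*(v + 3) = v^4 + 5*v^3 + 7*v^2 + 3*v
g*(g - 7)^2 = g^3 - 14*g^2 + 49*g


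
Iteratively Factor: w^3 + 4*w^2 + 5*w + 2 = (w + 2)*(w^2 + 2*w + 1) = (w + 1)*(w + 2)*(w + 1)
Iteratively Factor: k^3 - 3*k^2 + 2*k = (k - 1)*(k^2 - 2*k) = (k - 2)*(k - 1)*(k)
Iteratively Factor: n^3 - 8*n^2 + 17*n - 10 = (n - 1)*(n^2 - 7*n + 10) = (n - 5)*(n - 1)*(n - 2)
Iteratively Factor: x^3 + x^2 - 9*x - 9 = (x - 3)*(x^2 + 4*x + 3) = (x - 3)*(x + 1)*(x + 3)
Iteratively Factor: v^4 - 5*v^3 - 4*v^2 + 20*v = (v + 2)*(v^3 - 7*v^2 + 10*v) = (v - 2)*(v + 2)*(v^2 - 5*v) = v*(v - 2)*(v + 2)*(v - 5)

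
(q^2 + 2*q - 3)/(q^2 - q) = (q + 3)/q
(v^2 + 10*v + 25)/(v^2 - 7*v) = (v^2 + 10*v + 25)/(v*(v - 7))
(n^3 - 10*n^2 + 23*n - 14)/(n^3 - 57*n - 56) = (-n^3 + 10*n^2 - 23*n + 14)/(-n^3 + 57*n + 56)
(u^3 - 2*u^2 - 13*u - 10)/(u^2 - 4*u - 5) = u + 2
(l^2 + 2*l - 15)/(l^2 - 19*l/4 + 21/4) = 4*(l + 5)/(4*l - 7)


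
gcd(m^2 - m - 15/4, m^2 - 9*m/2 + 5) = m - 5/2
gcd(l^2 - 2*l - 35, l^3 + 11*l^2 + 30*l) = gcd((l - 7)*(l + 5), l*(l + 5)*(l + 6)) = l + 5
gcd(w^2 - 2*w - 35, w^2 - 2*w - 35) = w^2 - 2*w - 35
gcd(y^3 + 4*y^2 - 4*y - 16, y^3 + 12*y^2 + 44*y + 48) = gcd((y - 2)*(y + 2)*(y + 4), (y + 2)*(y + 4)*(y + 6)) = y^2 + 6*y + 8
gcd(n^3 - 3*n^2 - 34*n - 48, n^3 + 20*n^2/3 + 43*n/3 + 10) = n^2 + 5*n + 6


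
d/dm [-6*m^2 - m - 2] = -12*m - 1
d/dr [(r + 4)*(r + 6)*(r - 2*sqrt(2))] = 3*r^2 - 4*sqrt(2)*r + 20*r - 20*sqrt(2) + 24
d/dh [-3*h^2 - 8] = -6*h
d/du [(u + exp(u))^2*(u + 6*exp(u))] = (u + exp(u))*((u + exp(u))*(6*exp(u) + 1) + 2*(u + 6*exp(u))*(exp(u) + 1))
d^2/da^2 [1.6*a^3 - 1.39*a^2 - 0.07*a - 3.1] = 9.6*a - 2.78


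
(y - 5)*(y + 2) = y^2 - 3*y - 10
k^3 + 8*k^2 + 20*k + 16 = (k + 2)^2*(k + 4)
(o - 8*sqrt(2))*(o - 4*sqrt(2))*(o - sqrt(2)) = o^3 - 13*sqrt(2)*o^2 + 88*o - 64*sqrt(2)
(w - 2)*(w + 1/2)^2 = w^3 - w^2 - 7*w/4 - 1/2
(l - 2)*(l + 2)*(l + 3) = l^3 + 3*l^2 - 4*l - 12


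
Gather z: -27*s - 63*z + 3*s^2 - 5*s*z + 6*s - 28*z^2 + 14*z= 3*s^2 - 21*s - 28*z^2 + z*(-5*s - 49)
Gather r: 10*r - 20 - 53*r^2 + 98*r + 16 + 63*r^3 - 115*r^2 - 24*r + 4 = 63*r^3 - 168*r^2 + 84*r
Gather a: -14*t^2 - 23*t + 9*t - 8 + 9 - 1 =-14*t^2 - 14*t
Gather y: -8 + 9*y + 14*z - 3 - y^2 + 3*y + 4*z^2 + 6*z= -y^2 + 12*y + 4*z^2 + 20*z - 11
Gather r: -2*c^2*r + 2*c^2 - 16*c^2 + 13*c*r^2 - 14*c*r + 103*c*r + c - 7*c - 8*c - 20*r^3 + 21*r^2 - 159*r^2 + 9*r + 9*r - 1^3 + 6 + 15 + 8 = -14*c^2 - 14*c - 20*r^3 + r^2*(13*c - 138) + r*(-2*c^2 + 89*c + 18) + 28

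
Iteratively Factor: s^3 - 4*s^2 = (s)*(s^2 - 4*s) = s^2*(s - 4)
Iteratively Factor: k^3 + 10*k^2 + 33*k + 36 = (k + 3)*(k^2 + 7*k + 12) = (k + 3)*(k + 4)*(k + 3)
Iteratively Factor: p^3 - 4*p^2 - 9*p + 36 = (p - 3)*(p^2 - p - 12) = (p - 3)*(p + 3)*(p - 4)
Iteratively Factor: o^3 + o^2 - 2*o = (o + 2)*(o^2 - o) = (o - 1)*(o + 2)*(o)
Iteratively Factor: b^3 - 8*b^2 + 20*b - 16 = (b - 2)*(b^2 - 6*b + 8) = (b - 4)*(b - 2)*(b - 2)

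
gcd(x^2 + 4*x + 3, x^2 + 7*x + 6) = x + 1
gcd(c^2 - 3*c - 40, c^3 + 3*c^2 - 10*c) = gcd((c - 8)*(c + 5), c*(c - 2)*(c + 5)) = c + 5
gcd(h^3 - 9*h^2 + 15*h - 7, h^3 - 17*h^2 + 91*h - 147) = h - 7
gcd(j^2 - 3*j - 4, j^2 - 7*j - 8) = j + 1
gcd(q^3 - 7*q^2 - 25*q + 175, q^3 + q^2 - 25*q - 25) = q^2 - 25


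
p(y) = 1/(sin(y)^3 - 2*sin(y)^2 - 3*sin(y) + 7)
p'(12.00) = 0.00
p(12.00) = 0.13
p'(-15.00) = 0.01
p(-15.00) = 0.13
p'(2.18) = -0.17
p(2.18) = 0.27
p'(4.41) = 0.02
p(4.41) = 0.14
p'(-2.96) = -0.04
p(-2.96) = 0.13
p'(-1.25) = -0.02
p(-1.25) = 0.14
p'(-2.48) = 0.01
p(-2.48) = 0.13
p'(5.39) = -0.02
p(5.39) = 0.13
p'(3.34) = -0.04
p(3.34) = 0.13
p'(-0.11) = 0.05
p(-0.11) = 0.14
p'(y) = (-3*sin(y)^2*cos(y) + 4*sin(y)*cos(y) + 3*cos(y))/(sin(y)^3 - 2*sin(y)^2 - 3*sin(y) + 7)^2 = (4*sin(y) + 3*cos(y)^2)*cos(y)/(sin(y)^3 - 2*sin(y)^2 - 3*sin(y) + 7)^2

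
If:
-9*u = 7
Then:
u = -7/9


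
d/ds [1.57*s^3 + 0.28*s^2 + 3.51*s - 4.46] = 4.71*s^2 + 0.56*s + 3.51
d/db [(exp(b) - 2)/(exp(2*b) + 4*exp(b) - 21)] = (-2*(exp(b) - 2)*(exp(b) + 2) + exp(2*b) + 4*exp(b) - 21)*exp(b)/(exp(2*b) + 4*exp(b) - 21)^2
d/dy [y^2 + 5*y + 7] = 2*y + 5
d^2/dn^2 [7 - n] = 0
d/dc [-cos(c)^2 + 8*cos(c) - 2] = 2*(cos(c) - 4)*sin(c)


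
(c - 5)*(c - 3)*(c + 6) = c^3 - 2*c^2 - 33*c + 90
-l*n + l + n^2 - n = (-l + n)*(n - 1)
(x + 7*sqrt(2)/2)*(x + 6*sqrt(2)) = x^2 + 19*sqrt(2)*x/2 + 42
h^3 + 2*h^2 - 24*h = h*(h - 4)*(h + 6)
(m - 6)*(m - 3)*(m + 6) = m^3 - 3*m^2 - 36*m + 108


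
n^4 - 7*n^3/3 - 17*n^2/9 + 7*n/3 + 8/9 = (n - 8/3)*(n - 1)*(n + 1/3)*(n + 1)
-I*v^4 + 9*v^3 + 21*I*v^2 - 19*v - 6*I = (v + I)^2*(v + 6*I)*(-I*v + 1)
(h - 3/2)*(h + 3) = h^2 + 3*h/2 - 9/2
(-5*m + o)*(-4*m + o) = 20*m^2 - 9*m*o + o^2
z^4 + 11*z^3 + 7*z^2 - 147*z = z*(z - 3)*(z + 7)^2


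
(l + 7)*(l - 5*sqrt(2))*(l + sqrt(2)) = l^3 - 4*sqrt(2)*l^2 + 7*l^2 - 28*sqrt(2)*l - 10*l - 70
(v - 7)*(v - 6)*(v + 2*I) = v^3 - 13*v^2 + 2*I*v^2 + 42*v - 26*I*v + 84*I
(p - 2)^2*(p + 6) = p^3 + 2*p^2 - 20*p + 24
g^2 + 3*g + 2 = (g + 1)*(g + 2)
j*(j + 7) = j^2 + 7*j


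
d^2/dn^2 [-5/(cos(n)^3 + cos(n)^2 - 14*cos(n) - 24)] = 5*((53*cos(n) - 8*cos(2*n) - 9*cos(3*n))*(cos(n)^3 + cos(n)^2 - 14*cos(n) - 24)/4 - 2*(3*cos(n)^2 + 2*cos(n) - 14)^2*sin(n)^2)/(cos(n)^3 + cos(n)^2 - 14*cos(n) - 24)^3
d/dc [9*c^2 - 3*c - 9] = 18*c - 3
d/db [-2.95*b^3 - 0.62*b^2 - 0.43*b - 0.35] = -8.85*b^2 - 1.24*b - 0.43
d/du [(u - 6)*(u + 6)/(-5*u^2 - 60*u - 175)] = 2*(-6*u^2 - 71*u - 216)/(5*(u^4 + 24*u^3 + 214*u^2 + 840*u + 1225))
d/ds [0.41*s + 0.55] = 0.410000000000000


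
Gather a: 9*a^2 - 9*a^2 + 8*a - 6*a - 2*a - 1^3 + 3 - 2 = 0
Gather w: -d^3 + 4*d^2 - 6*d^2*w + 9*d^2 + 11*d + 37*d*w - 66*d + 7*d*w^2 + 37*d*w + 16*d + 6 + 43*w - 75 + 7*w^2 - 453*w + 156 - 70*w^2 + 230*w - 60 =-d^3 + 13*d^2 - 39*d + w^2*(7*d - 63) + w*(-6*d^2 + 74*d - 180) + 27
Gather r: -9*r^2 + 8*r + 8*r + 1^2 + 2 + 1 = -9*r^2 + 16*r + 4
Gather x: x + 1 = x + 1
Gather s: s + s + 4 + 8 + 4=2*s + 16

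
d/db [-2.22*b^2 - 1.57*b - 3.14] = -4.44*b - 1.57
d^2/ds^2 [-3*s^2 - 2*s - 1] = -6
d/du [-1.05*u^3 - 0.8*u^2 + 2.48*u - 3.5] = -3.15*u^2 - 1.6*u + 2.48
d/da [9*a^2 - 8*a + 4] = 18*a - 8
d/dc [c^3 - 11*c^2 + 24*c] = 3*c^2 - 22*c + 24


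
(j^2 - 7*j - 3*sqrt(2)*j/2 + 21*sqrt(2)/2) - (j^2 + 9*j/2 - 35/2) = -23*j/2 - 3*sqrt(2)*j/2 + 21*sqrt(2)/2 + 35/2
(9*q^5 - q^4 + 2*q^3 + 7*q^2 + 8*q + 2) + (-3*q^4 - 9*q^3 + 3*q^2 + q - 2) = 9*q^5 - 4*q^4 - 7*q^3 + 10*q^2 + 9*q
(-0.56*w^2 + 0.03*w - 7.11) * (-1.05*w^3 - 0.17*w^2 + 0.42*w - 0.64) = 0.588*w^5 + 0.0637*w^4 + 7.2252*w^3 + 1.5797*w^2 - 3.0054*w + 4.5504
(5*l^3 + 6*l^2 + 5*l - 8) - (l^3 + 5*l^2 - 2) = 4*l^3 + l^2 + 5*l - 6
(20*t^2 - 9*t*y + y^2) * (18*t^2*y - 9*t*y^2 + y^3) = 360*t^4*y - 342*t^3*y^2 + 119*t^2*y^3 - 18*t*y^4 + y^5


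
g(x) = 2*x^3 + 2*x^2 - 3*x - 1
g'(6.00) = 237.00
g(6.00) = 485.00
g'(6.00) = 237.00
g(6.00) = 485.00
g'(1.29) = 12.14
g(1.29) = 2.75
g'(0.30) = -1.26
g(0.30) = -1.67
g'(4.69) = 147.74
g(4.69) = 235.25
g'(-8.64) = 410.34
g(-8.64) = -1115.73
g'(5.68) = 213.29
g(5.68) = 412.99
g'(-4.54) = 102.51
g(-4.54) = -133.31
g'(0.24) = -1.69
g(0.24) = -1.58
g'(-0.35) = -3.66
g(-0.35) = 0.21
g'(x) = 6*x^2 + 4*x - 3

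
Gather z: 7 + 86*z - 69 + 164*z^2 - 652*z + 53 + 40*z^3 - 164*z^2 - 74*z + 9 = 40*z^3 - 640*z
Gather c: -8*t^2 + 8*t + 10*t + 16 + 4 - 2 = -8*t^2 + 18*t + 18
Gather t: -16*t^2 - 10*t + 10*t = -16*t^2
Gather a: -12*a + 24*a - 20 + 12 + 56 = 12*a + 48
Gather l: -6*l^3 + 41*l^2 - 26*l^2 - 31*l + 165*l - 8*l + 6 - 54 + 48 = -6*l^3 + 15*l^2 + 126*l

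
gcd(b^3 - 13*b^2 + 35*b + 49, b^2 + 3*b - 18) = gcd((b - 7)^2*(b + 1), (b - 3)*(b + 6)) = 1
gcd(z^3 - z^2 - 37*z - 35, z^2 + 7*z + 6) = z + 1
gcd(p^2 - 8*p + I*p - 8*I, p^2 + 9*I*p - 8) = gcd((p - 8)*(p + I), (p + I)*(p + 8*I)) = p + I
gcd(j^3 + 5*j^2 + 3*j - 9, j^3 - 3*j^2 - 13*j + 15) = j^2 + 2*j - 3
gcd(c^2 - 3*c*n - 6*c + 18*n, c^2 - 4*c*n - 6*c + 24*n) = c - 6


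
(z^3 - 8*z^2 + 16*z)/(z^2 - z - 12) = z*(z - 4)/(z + 3)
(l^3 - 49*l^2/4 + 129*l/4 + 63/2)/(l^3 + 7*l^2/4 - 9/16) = 4*(l^2 - 13*l + 42)/(4*l^2 + 4*l - 3)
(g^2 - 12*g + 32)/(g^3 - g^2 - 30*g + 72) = (g - 8)/(g^2 + 3*g - 18)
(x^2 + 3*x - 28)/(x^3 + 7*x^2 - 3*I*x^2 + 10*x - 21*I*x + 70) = (x - 4)/(x^2 - 3*I*x + 10)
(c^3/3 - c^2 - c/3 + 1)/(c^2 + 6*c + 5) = (c^2 - 4*c + 3)/(3*(c + 5))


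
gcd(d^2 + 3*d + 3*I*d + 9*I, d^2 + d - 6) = d + 3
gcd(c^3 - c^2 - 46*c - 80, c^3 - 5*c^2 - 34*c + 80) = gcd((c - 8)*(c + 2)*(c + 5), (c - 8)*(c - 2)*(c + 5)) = c^2 - 3*c - 40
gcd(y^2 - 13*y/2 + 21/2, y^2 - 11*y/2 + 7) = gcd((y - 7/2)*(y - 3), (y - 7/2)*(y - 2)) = y - 7/2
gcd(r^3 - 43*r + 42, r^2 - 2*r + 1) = r - 1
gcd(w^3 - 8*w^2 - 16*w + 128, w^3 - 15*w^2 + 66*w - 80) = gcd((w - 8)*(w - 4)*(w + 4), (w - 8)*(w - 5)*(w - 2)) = w - 8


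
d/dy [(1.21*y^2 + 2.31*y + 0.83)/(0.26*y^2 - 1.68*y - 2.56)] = (-2.6334*y^2 - 6.6268*y - 4.5192)/(0.0676*y^4 - 0.8736*y^3 + 1.4912*y^2 + 8.6016*y + 6.5536)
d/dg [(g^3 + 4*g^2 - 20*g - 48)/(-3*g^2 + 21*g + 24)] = (-g^4 + 14*g^3 + 32*g^2 - 32*g + 176)/(3*(g^4 - 14*g^3 + 33*g^2 + 112*g + 64))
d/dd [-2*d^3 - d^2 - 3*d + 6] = -6*d^2 - 2*d - 3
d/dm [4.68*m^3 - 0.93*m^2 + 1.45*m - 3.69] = 14.04*m^2 - 1.86*m + 1.45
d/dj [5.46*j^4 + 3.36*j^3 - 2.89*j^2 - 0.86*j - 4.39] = 21.84*j^3 + 10.08*j^2 - 5.78*j - 0.86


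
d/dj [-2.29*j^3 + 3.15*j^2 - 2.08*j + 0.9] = -6.87*j^2 + 6.3*j - 2.08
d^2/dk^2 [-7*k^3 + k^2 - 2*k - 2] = 2 - 42*k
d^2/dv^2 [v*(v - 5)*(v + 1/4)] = 6*v - 19/2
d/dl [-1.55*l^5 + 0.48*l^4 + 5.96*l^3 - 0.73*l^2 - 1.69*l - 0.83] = -7.75*l^4 + 1.92*l^3 + 17.88*l^2 - 1.46*l - 1.69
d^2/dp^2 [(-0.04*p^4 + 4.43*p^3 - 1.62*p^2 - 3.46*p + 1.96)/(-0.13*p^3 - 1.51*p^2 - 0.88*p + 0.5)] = (3.46944695195361e-18*p^8 - 2.22044604925031e-16*p^7 + 1.96723*p^6 + 3.72610800000001*p^5 - 0.885012000000009*p^4 - 7.83251999999999*p^3 - 6.30672*p^2 - 7.362288*p - 2.140448)/(0.002197*p^9 + 0.076557*p^8 + 0.933855*p^7 + 4.454065*p^6 + 5.73258*p^5 - 0.255318*p^4 - 3.207428*p^3 - 0.0290999999999999*p^2 + 0.66*p - 0.125)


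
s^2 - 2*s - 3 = (s - 3)*(s + 1)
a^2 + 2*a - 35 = (a - 5)*(a + 7)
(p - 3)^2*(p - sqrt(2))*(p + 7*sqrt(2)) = p^4 - 6*p^3 + 6*sqrt(2)*p^3 - 36*sqrt(2)*p^2 - 5*p^2 + 54*sqrt(2)*p + 84*p - 126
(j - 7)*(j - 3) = j^2 - 10*j + 21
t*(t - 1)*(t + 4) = t^3 + 3*t^2 - 4*t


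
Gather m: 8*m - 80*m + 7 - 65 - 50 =-72*m - 108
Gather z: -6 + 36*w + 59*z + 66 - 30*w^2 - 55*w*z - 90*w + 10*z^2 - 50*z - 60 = -30*w^2 - 54*w + 10*z^2 + z*(9 - 55*w)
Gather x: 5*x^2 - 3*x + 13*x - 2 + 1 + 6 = 5*x^2 + 10*x + 5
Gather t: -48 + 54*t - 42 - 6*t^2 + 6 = -6*t^2 + 54*t - 84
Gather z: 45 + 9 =54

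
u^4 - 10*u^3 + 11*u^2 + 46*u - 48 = (u - 8)*(u - 3)*(u - 1)*(u + 2)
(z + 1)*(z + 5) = z^2 + 6*z + 5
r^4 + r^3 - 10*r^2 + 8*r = r*(r - 2)*(r - 1)*(r + 4)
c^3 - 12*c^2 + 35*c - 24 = (c - 8)*(c - 3)*(c - 1)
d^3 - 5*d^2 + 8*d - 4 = (d - 2)^2*(d - 1)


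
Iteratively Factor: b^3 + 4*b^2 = (b)*(b^2 + 4*b) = b^2*(b + 4)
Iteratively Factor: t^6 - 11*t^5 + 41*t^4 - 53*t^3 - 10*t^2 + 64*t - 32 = (t - 4)*(t^5 - 7*t^4 + 13*t^3 - t^2 - 14*t + 8) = (t - 4)*(t - 1)*(t^4 - 6*t^3 + 7*t^2 + 6*t - 8) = (t - 4)^2*(t - 1)*(t^3 - 2*t^2 - t + 2) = (t - 4)^2*(t - 2)*(t - 1)*(t^2 - 1) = (t - 4)^2*(t - 2)*(t - 1)^2*(t + 1)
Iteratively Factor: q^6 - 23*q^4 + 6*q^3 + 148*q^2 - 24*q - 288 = (q - 3)*(q^5 + 3*q^4 - 14*q^3 - 36*q^2 + 40*q + 96) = (q - 3)*(q + 2)*(q^4 + q^3 - 16*q^2 - 4*q + 48) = (q - 3)^2*(q + 2)*(q^3 + 4*q^2 - 4*q - 16) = (q - 3)^2*(q - 2)*(q + 2)*(q^2 + 6*q + 8) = (q - 3)^2*(q - 2)*(q + 2)*(q + 4)*(q + 2)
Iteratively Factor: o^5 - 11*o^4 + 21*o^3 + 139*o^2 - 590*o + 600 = (o - 3)*(o^4 - 8*o^3 - 3*o^2 + 130*o - 200) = (o - 3)*(o + 4)*(o^3 - 12*o^2 + 45*o - 50) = (o - 5)*(o - 3)*(o + 4)*(o^2 - 7*o + 10) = (o - 5)^2*(o - 3)*(o + 4)*(o - 2)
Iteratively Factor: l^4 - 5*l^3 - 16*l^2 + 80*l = (l - 5)*(l^3 - 16*l) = (l - 5)*(l + 4)*(l^2 - 4*l) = (l - 5)*(l - 4)*(l + 4)*(l)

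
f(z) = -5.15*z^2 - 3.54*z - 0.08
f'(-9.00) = 89.16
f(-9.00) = -385.37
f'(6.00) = -65.34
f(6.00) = -206.72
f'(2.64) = -30.73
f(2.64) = -45.32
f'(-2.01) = 17.16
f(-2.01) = -13.77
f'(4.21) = -46.90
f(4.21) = -106.26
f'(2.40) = -28.26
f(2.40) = -38.24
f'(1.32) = -17.14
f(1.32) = -13.73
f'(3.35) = -38.04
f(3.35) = -69.73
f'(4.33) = -48.14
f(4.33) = -111.97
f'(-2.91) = 26.43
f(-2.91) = -33.39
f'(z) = -10.3*z - 3.54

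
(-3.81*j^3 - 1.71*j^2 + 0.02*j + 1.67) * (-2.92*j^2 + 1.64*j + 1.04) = 11.1252*j^5 - 1.2552*j^4 - 6.8252*j^3 - 6.622*j^2 + 2.7596*j + 1.7368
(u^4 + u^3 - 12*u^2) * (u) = u^5 + u^4 - 12*u^3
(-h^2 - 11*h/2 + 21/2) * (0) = 0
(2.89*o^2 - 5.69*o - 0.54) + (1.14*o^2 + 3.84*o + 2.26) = 4.03*o^2 - 1.85*o + 1.72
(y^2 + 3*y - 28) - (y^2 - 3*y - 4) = 6*y - 24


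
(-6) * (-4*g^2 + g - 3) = 24*g^2 - 6*g + 18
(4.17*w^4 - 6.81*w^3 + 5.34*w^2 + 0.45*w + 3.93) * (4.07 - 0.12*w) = -0.5004*w^5 + 17.7891*w^4 - 28.3575*w^3 + 21.6798*w^2 + 1.3599*w + 15.9951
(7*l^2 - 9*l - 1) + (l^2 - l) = 8*l^2 - 10*l - 1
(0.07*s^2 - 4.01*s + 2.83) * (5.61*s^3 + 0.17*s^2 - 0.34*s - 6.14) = 0.3927*s^5 - 22.4842*s^4 + 15.1708*s^3 + 1.4147*s^2 + 23.6592*s - 17.3762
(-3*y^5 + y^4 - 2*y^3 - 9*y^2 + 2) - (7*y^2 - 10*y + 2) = -3*y^5 + y^4 - 2*y^3 - 16*y^2 + 10*y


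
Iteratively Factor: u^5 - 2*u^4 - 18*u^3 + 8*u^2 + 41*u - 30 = (u - 5)*(u^4 + 3*u^3 - 3*u^2 - 7*u + 6) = (u - 5)*(u + 3)*(u^3 - 3*u + 2) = (u - 5)*(u - 1)*(u + 3)*(u^2 + u - 2) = (u - 5)*(u - 1)*(u + 2)*(u + 3)*(u - 1)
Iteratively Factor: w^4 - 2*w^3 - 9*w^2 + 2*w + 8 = (w + 1)*(w^3 - 3*w^2 - 6*w + 8) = (w - 1)*(w + 1)*(w^2 - 2*w - 8) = (w - 4)*(w - 1)*(w + 1)*(w + 2)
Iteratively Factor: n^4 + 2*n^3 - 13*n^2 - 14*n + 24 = (n + 4)*(n^3 - 2*n^2 - 5*n + 6) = (n + 2)*(n + 4)*(n^2 - 4*n + 3) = (n - 1)*(n + 2)*(n + 4)*(n - 3)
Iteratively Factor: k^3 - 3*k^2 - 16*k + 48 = (k - 3)*(k^2 - 16) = (k - 3)*(k + 4)*(k - 4)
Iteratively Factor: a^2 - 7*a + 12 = (a - 3)*(a - 4)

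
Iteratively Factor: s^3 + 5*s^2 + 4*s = (s + 4)*(s^2 + s) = (s + 1)*(s + 4)*(s)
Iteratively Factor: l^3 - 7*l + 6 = (l + 3)*(l^2 - 3*l + 2) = (l - 1)*(l + 3)*(l - 2)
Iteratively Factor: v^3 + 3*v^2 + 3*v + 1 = (v + 1)*(v^2 + 2*v + 1) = (v + 1)^2*(v + 1)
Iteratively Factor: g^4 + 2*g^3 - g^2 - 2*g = (g + 2)*(g^3 - g) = (g - 1)*(g + 2)*(g^2 + g) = g*(g - 1)*(g + 2)*(g + 1)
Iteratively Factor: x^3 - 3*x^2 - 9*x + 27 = (x + 3)*(x^2 - 6*x + 9) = (x - 3)*(x + 3)*(x - 3)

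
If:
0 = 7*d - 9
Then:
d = 9/7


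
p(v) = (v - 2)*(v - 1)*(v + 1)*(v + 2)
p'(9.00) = 2826.00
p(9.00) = 6160.00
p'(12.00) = 6792.00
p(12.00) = 20020.00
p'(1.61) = 0.59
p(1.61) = -2.24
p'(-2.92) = -70.39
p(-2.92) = 34.07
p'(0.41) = -3.82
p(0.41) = 3.19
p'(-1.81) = -5.62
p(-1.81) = -1.65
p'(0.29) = -2.80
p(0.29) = 3.59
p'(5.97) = 791.40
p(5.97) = 1096.07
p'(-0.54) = 4.77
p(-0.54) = 2.63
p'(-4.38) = -292.31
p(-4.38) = 276.12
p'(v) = (v - 2)*(v - 1)*(v + 1) + (v - 2)*(v - 1)*(v + 2) + (v - 2)*(v + 1)*(v + 2) + (v - 1)*(v + 1)*(v + 2)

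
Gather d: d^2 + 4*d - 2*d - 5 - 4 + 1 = d^2 + 2*d - 8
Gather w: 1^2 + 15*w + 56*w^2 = 56*w^2 + 15*w + 1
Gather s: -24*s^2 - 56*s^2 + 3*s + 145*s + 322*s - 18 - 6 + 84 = -80*s^2 + 470*s + 60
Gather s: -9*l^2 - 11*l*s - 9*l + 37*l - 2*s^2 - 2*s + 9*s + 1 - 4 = -9*l^2 + 28*l - 2*s^2 + s*(7 - 11*l) - 3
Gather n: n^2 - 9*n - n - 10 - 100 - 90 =n^2 - 10*n - 200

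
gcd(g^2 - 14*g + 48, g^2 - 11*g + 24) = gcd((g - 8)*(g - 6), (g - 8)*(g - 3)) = g - 8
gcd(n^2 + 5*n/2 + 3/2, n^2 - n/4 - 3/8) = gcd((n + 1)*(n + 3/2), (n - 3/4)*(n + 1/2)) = 1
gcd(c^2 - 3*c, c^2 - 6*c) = c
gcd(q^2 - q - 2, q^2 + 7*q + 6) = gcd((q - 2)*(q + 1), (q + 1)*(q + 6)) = q + 1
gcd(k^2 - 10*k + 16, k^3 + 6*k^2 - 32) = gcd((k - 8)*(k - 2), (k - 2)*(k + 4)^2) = k - 2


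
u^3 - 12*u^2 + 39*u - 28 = (u - 7)*(u - 4)*(u - 1)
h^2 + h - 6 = (h - 2)*(h + 3)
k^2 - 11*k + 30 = (k - 6)*(k - 5)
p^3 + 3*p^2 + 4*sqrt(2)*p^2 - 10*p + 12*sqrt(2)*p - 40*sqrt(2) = (p - 2)*(p + 5)*(p + 4*sqrt(2))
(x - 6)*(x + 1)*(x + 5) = x^3 - 31*x - 30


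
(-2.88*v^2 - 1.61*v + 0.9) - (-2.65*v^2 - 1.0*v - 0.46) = -0.23*v^2 - 0.61*v + 1.36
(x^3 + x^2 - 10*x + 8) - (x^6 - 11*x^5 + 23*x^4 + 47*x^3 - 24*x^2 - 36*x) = -x^6 + 11*x^5 - 23*x^4 - 46*x^3 + 25*x^2 + 26*x + 8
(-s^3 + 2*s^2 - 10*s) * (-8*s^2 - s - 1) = 8*s^5 - 15*s^4 + 79*s^3 + 8*s^2 + 10*s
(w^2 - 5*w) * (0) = 0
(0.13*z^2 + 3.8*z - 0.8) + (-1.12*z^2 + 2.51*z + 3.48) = -0.99*z^2 + 6.31*z + 2.68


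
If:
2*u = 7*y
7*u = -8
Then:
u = -8/7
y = -16/49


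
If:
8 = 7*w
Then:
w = 8/7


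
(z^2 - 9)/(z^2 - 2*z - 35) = (9 - z^2)/(-z^2 + 2*z + 35)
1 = 1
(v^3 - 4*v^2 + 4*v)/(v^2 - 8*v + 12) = v*(v - 2)/(v - 6)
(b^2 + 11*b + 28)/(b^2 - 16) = (b + 7)/(b - 4)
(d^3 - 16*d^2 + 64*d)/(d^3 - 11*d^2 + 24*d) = (d - 8)/(d - 3)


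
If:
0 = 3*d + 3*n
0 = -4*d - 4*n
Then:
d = -n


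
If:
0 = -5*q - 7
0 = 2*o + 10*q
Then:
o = 7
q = -7/5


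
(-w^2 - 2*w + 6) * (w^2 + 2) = -w^4 - 2*w^3 + 4*w^2 - 4*w + 12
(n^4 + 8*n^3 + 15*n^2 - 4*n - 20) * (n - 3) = n^5 + 5*n^4 - 9*n^3 - 49*n^2 - 8*n + 60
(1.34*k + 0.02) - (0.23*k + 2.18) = 1.11*k - 2.16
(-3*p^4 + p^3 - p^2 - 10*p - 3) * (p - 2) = -3*p^5 + 7*p^4 - 3*p^3 - 8*p^2 + 17*p + 6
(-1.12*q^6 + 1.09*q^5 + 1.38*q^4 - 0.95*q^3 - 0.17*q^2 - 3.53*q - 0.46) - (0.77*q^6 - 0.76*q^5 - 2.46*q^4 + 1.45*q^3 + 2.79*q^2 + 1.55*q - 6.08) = -1.89*q^6 + 1.85*q^5 + 3.84*q^4 - 2.4*q^3 - 2.96*q^2 - 5.08*q + 5.62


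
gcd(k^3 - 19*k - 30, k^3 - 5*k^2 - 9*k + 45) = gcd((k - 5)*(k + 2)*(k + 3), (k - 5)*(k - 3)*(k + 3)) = k^2 - 2*k - 15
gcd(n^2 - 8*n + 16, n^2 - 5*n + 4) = n - 4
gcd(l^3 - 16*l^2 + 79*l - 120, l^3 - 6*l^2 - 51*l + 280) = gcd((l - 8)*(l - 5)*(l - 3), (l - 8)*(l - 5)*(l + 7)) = l^2 - 13*l + 40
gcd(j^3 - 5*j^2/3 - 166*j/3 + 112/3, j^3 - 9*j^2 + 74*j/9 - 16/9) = j^2 - 26*j/3 + 16/3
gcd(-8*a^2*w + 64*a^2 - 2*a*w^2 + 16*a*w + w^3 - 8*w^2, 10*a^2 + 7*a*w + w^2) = 2*a + w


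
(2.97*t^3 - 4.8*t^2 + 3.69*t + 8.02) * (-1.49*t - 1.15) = -4.4253*t^4 + 3.7365*t^3 + 0.0218999999999996*t^2 - 16.1933*t - 9.223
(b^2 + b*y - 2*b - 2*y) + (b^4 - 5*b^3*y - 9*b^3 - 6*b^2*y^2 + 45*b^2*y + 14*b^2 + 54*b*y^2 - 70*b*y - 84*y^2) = b^4 - 5*b^3*y - 9*b^3 - 6*b^2*y^2 + 45*b^2*y + 15*b^2 + 54*b*y^2 - 69*b*y - 2*b - 84*y^2 - 2*y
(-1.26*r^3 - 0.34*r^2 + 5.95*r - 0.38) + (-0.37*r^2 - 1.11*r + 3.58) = -1.26*r^3 - 0.71*r^2 + 4.84*r + 3.2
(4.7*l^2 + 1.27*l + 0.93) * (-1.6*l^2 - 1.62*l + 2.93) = -7.52*l^4 - 9.646*l^3 + 10.2256*l^2 + 2.2145*l + 2.7249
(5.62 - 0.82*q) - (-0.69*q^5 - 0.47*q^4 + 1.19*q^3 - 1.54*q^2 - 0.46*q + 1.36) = 0.69*q^5 + 0.47*q^4 - 1.19*q^3 + 1.54*q^2 - 0.36*q + 4.26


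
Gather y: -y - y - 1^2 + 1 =-2*y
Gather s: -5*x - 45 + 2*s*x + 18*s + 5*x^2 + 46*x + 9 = s*(2*x + 18) + 5*x^2 + 41*x - 36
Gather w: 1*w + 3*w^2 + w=3*w^2 + 2*w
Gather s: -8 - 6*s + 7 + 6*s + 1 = 0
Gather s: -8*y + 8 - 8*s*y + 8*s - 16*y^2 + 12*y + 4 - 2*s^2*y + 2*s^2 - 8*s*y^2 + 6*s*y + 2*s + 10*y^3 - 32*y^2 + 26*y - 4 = s^2*(2 - 2*y) + s*(-8*y^2 - 2*y + 10) + 10*y^3 - 48*y^2 + 30*y + 8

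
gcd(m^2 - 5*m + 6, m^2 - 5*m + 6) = m^2 - 5*m + 6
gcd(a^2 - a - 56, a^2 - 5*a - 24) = a - 8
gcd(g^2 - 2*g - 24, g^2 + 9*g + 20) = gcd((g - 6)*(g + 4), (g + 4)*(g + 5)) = g + 4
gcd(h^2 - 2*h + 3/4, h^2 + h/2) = 1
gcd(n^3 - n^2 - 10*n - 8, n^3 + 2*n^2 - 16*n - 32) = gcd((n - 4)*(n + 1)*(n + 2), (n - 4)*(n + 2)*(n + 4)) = n^2 - 2*n - 8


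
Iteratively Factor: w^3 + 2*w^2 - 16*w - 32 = (w + 4)*(w^2 - 2*w - 8) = (w - 4)*(w + 4)*(w + 2)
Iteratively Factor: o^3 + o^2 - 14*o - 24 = (o + 2)*(o^2 - o - 12) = (o - 4)*(o + 2)*(o + 3)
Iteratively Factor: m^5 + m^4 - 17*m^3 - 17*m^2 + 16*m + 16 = (m + 1)*(m^4 - 17*m^2 + 16) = (m + 1)*(m + 4)*(m^3 - 4*m^2 - m + 4) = (m + 1)^2*(m + 4)*(m^2 - 5*m + 4) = (m - 4)*(m + 1)^2*(m + 4)*(m - 1)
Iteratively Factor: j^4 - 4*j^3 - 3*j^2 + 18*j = (j + 2)*(j^3 - 6*j^2 + 9*j) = j*(j + 2)*(j^2 - 6*j + 9) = j*(j - 3)*(j + 2)*(j - 3)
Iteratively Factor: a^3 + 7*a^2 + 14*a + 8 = (a + 4)*(a^2 + 3*a + 2) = (a + 1)*(a + 4)*(a + 2)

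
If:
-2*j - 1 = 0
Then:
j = -1/2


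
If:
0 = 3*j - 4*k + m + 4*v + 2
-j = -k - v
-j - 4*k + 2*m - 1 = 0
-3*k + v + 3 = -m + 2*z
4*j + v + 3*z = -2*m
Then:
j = -25/33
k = -35/66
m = -31/33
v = -5/22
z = 113/66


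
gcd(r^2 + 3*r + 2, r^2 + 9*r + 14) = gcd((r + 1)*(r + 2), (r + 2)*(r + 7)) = r + 2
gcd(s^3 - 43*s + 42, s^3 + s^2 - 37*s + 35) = s^2 + 6*s - 7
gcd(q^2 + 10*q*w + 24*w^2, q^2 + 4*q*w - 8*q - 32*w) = q + 4*w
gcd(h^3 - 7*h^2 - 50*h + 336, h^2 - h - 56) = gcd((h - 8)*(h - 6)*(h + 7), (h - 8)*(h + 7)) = h^2 - h - 56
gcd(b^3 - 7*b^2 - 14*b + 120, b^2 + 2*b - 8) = b + 4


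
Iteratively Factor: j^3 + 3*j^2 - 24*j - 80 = (j - 5)*(j^2 + 8*j + 16) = (j - 5)*(j + 4)*(j + 4)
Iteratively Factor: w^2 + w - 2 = (w - 1)*(w + 2)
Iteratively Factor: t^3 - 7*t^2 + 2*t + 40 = (t - 4)*(t^2 - 3*t - 10) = (t - 5)*(t - 4)*(t + 2)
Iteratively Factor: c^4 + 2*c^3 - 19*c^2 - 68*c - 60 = (c + 2)*(c^3 - 19*c - 30) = (c + 2)^2*(c^2 - 2*c - 15) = (c - 5)*(c + 2)^2*(c + 3)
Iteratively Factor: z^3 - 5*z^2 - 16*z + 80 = (z - 4)*(z^2 - z - 20) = (z - 4)*(z + 4)*(z - 5)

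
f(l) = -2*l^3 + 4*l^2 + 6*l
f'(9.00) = -408.00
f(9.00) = -1080.00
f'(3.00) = -24.00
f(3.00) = 0.00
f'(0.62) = 8.65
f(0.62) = 4.78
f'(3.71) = -46.90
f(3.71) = -24.81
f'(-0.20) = 4.16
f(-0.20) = -1.02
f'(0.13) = 6.94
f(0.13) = 0.84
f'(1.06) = 7.74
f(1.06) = 8.47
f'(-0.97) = -7.41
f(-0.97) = -0.23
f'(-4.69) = -163.50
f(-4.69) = 266.17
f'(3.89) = -53.67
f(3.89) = -33.86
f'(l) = -6*l^2 + 8*l + 6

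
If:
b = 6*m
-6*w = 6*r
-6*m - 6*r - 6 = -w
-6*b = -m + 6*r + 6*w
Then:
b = 0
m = 0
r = -6/7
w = 6/7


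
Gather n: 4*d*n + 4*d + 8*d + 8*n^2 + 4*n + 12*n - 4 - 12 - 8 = 12*d + 8*n^2 + n*(4*d + 16) - 24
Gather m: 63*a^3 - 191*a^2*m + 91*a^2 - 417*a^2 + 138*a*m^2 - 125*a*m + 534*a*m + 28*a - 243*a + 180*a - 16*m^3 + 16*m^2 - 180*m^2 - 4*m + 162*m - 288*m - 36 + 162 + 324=63*a^3 - 326*a^2 - 35*a - 16*m^3 + m^2*(138*a - 164) + m*(-191*a^2 + 409*a - 130) + 450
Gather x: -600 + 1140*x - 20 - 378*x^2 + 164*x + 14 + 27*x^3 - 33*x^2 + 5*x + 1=27*x^3 - 411*x^2 + 1309*x - 605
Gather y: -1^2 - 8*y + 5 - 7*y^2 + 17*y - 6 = -7*y^2 + 9*y - 2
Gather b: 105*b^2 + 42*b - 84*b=105*b^2 - 42*b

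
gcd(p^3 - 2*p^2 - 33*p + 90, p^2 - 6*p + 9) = p - 3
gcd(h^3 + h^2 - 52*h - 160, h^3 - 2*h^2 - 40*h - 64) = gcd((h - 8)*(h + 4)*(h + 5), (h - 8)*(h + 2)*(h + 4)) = h^2 - 4*h - 32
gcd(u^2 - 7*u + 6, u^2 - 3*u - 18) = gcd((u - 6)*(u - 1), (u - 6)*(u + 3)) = u - 6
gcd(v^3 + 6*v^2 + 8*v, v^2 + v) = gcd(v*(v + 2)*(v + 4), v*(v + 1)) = v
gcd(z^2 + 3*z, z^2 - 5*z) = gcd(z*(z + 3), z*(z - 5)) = z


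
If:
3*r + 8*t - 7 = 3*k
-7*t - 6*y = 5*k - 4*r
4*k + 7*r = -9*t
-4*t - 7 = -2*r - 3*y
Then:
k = -1645/1112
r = 931/1112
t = 7/1112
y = 2975/1668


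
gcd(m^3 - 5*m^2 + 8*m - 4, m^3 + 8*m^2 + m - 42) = m - 2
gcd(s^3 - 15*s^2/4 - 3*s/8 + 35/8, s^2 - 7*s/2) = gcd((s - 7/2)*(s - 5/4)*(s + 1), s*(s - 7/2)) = s - 7/2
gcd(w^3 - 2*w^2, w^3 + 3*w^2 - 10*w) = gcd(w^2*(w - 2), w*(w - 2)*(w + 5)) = w^2 - 2*w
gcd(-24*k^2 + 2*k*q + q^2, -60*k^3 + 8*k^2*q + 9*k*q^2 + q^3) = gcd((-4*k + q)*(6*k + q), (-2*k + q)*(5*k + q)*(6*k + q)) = 6*k + q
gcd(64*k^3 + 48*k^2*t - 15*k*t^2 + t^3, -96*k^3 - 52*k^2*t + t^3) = -8*k + t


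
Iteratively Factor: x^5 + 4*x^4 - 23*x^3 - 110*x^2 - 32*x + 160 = (x + 4)*(x^4 - 23*x^2 - 18*x + 40) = (x + 2)*(x + 4)*(x^3 - 2*x^2 - 19*x + 20) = (x - 1)*(x + 2)*(x + 4)*(x^2 - x - 20) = (x - 5)*(x - 1)*(x + 2)*(x + 4)*(x + 4)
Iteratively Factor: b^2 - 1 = (b + 1)*(b - 1)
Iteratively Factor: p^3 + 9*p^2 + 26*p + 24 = (p + 2)*(p^2 + 7*p + 12) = (p + 2)*(p + 4)*(p + 3)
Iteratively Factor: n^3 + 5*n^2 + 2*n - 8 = (n + 4)*(n^2 + n - 2) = (n + 2)*(n + 4)*(n - 1)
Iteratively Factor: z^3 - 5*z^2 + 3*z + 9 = (z - 3)*(z^2 - 2*z - 3) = (z - 3)*(z + 1)*(z - 3)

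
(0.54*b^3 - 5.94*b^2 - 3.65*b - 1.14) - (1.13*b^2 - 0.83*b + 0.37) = 0.54*b^3 - 7.07*b^2 - 2.82*b - 1.51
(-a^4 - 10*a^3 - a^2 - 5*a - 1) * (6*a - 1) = -6*a^5 - 59*a^4 + 4*a^3 - 29*a^2 - a + 1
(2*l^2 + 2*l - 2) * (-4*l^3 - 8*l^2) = -8*l^5 - 24*l^4 - 8*l^3 + 16*l^2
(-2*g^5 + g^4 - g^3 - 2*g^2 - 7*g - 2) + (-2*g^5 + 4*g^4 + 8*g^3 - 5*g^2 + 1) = -4*g^5 + 5*g^4 + 7*g^3 - 7*g^2 - 7*g - 1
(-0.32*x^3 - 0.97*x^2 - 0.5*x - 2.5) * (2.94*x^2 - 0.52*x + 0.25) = -0.9408*x^5 - 2.6854*x^4 - 1.0456*x^3 - 7.3325*x^2 + 1.175*x - 0.625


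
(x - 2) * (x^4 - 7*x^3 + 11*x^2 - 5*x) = x^5 - 9*x^4 + 25*x^3 - 27*x^2 + 10*x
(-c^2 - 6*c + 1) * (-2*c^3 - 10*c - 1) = 2*c^5 + 12*c^4 + 8*c^3 + 61*c^2 - 4*c - 1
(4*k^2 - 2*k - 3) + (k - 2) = 4*k^2 - k - 5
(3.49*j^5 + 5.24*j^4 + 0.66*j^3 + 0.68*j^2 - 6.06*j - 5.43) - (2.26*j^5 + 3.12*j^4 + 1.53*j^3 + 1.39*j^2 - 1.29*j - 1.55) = 1.23*j^5 + 2.12*j^4 - 0.87*j^3 - 0.71*j^2 - 4.77*j - 3.88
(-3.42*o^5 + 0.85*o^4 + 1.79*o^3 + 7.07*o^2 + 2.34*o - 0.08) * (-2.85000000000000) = 9.747*o^5 - 2.4225*o^4 - 5.1015*o^3 - 20.1495*o^2 - 6.669*o + 0.228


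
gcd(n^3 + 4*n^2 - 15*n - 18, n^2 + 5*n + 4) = n + 1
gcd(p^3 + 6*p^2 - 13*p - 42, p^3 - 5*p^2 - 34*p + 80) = 1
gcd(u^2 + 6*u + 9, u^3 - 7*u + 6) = u + 3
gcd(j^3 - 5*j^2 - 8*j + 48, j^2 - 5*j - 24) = j + 3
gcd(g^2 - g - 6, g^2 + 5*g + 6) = g + 2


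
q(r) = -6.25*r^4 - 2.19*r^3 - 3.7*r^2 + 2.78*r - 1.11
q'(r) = -25.0*r^3 - 6.57*r^2 - 7.4*r + 2.78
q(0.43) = -0.99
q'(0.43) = -3.60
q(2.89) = -512.82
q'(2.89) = -676.92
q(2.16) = -170.49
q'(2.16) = -295.80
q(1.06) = -12.82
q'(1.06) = -42.22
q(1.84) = -93.80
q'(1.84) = -188.82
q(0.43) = -0.99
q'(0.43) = -3.60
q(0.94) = -8.46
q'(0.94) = -30.75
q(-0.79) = -6.97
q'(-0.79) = 16.85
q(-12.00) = -126382.95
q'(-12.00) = 42345.50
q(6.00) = -8690.67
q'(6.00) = -5678.14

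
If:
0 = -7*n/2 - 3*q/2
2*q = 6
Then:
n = -9/7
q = 3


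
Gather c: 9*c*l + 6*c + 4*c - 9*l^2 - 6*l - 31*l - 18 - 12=c*(9*l + 10) - 9*l^2 - 37*l - 30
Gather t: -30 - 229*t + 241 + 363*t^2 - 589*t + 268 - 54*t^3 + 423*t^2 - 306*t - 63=-54*t^3 + 786*t^2 - 1124*t + 416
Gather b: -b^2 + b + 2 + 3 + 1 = -b^2 + b + 6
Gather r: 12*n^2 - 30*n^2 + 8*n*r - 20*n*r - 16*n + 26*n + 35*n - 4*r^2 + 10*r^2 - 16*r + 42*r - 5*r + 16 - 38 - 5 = -18*n^2 + 45*n + 6*r^2 + r*(21 - 12*n) - 27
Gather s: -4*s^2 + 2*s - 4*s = -4*s^2 - 2*s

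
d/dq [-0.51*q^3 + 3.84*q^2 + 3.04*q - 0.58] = -1.53*q^2 + 7.68*q + 3.04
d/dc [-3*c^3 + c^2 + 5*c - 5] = -9*c^2 + 2*c + 5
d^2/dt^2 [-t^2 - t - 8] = -2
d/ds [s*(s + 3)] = 2*s + 3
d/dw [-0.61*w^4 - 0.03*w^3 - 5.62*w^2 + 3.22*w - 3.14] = -2.44*w^3 - 0.09*w^2 - 11.24*w + 3.22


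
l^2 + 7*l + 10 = (l + 2)*(l + 5)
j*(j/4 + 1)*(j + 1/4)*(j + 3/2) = j^4/4 + 23*j^3/16 + 59*j^2/32 + 3*j/8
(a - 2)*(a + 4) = a^2 + 2*a - 8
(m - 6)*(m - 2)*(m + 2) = m^3 - 6*m^2 - 4*m + 24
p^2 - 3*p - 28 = (p - 7)*(p + 4)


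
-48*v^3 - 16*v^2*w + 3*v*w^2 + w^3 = (-4*v + w)*(3*v + w)*(4*v + w)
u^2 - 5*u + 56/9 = (u - 8/3)*(u - 7/3)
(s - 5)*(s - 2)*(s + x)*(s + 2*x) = s^4 + 3*s^3*x - 7*s^3 + 2*s^2*x^2 - 21*s^2*x + 10*s^2 - 14*s*x^2 + 30*s*x + 20*x^2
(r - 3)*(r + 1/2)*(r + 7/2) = r^3 + r^2 - 41*r/4 - 21/4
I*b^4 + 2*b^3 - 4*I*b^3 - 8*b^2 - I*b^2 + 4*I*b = b*(b - 4)*(b - I)*(I*b + 1)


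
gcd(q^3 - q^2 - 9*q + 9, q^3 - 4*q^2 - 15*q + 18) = q^2 + 2*q - 3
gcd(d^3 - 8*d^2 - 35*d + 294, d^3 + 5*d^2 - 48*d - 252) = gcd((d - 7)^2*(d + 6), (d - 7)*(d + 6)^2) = d^2 - d - 42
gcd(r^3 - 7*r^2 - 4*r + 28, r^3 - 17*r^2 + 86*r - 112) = r^2 - 9*r + 14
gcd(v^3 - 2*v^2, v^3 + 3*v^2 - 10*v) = v^2 - 2*v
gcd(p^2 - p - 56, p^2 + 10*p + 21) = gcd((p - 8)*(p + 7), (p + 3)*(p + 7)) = p + 7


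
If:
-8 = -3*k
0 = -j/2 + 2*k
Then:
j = 32/3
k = 8/3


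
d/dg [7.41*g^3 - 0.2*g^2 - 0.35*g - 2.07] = 22.23*g^2 - 0.4*g - 0.35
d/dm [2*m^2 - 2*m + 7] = 4*m - 2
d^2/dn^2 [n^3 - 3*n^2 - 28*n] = 6*n - 6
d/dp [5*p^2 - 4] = 10*p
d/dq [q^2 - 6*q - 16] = 2*q - 6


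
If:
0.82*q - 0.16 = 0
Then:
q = 0.20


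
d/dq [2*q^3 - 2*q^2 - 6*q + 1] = 6*q^2 - 4*q - 6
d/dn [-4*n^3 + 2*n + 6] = 2 - 12*n^2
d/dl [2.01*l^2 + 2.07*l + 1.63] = 4.02*l + 2.07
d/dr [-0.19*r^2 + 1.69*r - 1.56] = 1.69 - 0.38*r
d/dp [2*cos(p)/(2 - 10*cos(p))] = -sin(p)/(5*cos(p) - 1)^2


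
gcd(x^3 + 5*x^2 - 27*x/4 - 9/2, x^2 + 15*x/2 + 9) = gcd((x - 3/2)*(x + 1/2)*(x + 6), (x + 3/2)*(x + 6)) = x + 6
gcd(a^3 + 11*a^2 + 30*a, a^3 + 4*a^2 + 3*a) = a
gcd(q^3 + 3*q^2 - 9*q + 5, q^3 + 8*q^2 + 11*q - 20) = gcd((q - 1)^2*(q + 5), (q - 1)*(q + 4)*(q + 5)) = q^2 + 4*q - 5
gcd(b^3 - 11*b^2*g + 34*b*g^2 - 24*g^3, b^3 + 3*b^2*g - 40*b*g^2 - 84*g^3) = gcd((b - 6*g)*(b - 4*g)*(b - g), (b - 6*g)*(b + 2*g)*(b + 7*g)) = b - 6*g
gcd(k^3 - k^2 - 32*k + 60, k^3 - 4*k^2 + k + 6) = k - 2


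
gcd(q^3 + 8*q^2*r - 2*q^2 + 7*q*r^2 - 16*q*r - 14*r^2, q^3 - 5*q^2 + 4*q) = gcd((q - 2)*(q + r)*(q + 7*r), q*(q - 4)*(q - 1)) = 1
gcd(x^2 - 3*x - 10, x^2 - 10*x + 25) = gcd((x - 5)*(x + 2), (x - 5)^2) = x - 5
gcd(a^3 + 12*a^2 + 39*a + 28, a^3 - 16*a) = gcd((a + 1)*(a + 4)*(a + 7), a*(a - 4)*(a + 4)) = a + 4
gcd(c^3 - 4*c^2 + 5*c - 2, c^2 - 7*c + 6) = c - 1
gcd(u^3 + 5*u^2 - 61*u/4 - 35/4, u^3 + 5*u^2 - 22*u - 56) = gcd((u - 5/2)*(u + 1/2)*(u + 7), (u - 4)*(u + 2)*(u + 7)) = u + 7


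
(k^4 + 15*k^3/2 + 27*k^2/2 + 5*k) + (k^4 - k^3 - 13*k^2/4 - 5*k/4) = 2*k^4 + 13*k^3/2 + 41*k^2/4 + 15*k/4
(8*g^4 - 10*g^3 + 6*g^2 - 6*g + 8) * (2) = 16*g^4 - 20*g^3 + 12*g^2 - 12*g + 16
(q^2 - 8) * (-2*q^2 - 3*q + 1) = -2*q^4 - 3*q^3 + 17*q^2 + 24*q - 8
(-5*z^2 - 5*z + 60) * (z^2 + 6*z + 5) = -5*z^4 - 35*z^3 + 5*z^2 + 335*z + 300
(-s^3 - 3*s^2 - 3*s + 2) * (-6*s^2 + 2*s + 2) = 6*s^5 + 16*s^4 + 10*s^3 - 24*s^2 - 2*s + 4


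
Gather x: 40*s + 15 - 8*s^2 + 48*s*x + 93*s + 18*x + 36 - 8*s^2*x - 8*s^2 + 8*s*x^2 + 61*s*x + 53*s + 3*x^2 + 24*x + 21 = -16*s^2 + 186*s + x^2*(8*s + 3) + x*(-8*s^2 + 109*s + 42) + 72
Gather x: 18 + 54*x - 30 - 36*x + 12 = 18*x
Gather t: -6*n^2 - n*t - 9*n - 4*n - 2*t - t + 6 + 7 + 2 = -6*n^2 - 13*n + t*(-n - 3) + 15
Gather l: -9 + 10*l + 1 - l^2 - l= -l^2 + 9*l - 8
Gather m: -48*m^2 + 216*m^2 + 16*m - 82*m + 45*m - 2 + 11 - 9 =168*m^2 - 21*m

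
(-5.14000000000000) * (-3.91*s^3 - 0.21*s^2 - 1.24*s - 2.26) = 20.0974*s^3 + 1.0794*s^2 + 6.3736*s + 11.6164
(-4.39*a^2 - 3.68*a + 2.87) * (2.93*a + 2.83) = -12.8627*a^3 - 23.2061*a^2 - 2.0053*a + 8.1221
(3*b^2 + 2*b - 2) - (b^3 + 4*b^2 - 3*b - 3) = -b^3 - b^2 + 5*b + 1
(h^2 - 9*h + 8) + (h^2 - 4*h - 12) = 2*h^2 - 13*h - 4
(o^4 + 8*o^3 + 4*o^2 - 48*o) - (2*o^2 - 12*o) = o^4 + 8*o^3 + 2*o^2 - 36*o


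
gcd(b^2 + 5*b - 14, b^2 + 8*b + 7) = b + 7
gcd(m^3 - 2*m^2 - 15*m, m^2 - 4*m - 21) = m + 3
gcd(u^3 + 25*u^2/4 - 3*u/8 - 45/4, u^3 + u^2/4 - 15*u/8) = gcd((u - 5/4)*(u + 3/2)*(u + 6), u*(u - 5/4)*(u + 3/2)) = u^2 + u/4 - 15/8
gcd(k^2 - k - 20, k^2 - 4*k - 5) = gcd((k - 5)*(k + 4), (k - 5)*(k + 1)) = k - 5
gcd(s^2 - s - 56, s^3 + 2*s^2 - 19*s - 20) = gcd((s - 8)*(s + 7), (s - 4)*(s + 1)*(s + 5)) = 1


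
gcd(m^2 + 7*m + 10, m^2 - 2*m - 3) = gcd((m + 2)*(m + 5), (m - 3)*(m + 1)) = 1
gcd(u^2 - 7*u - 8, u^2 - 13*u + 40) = u - 8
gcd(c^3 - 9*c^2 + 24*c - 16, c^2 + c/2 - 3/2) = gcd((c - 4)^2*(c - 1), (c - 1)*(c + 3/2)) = c - 1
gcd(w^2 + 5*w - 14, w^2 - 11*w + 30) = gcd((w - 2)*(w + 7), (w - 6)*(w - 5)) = 1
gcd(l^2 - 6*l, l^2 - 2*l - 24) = l - 6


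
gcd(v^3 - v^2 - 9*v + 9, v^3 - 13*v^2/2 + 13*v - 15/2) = v^2 - 4*v + 3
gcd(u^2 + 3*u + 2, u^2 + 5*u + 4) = u + 1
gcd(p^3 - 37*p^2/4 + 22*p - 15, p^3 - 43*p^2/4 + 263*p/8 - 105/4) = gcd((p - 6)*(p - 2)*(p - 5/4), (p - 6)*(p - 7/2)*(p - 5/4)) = p^2 - 29*p/4 + 15/2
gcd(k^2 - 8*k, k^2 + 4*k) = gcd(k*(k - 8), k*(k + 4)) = k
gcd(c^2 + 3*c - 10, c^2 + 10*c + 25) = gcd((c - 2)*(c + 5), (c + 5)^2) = c + 5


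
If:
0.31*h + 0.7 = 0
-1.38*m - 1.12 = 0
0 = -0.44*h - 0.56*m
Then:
No Solution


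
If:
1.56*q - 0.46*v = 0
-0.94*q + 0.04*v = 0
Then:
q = 0.00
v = 0.00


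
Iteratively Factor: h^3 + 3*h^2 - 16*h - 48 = (h + 3)*(h^2 - 16) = (h - 4)*(h + 3)*(h + 4)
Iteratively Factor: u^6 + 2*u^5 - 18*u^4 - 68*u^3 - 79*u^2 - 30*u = (u + 3)*(u^5 - u^4 - 15*u^3 - 23*u^2 - 10*u) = u*(u + 3)*(u^4 - u^3 - 15*u^2 - 23*u - 10) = u*(u + 1)*(u + 3)*(u^3 - 2*u^2 - 13*u - 10) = u*(u + 1)^2*(u + 3)*(u^2 - 3*u - 10) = u*(u + 1)^2*(u + 2)*(u + 3)*(u - 5)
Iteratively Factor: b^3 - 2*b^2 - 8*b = (b)*(b^2 - 2*b - 8) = b*(b + 2)*(b - 4)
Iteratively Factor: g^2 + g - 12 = (g + 4)*(g - 3)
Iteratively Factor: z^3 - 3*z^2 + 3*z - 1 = (z - 1)*(z^2 - 2*z + 1) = (z - 1)^2*(z - 1)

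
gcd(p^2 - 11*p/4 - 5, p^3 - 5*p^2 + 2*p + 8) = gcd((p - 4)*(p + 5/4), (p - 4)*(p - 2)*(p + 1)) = p - 4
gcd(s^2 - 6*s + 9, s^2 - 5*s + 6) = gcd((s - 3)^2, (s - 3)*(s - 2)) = s - 3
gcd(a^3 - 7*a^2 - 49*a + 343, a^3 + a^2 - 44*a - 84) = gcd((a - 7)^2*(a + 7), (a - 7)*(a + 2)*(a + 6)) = a - 7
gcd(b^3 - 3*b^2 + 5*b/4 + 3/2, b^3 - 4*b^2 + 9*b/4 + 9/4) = b^2 - b - 3/4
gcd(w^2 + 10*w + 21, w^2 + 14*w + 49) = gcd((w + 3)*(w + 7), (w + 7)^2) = w + 7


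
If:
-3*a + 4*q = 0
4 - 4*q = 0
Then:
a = 4/3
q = 1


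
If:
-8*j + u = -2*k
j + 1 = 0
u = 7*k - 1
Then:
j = -1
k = -7/9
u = -58/9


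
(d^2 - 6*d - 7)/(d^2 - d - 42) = (d + 1)/(d + 6)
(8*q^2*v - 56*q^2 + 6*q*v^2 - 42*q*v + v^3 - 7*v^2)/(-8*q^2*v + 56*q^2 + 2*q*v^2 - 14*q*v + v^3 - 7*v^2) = (-2*q - v)/(2*q - v)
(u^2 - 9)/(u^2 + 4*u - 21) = (u + 3)/(u + 7)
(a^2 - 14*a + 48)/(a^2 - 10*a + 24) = (a - 8)/(a - 4)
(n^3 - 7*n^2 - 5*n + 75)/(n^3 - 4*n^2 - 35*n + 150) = (n + 3)/(n + 6)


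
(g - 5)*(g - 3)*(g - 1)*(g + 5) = g^4 - 4*g^3 - 22*g^2 + 100*g - 75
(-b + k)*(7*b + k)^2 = -49*b^3 + 35*b^2*k + 13*b*k^2 + k^3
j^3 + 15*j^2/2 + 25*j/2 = j*(j + 5/2)*(j + 5)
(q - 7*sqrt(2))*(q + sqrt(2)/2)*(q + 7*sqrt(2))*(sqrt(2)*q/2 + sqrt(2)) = sqrt(2)*q^4/2 + q^3/2 + sqrt(2)*q^3 - 49*sqrt(2)*q^2 + q^2 - 98*sqrt(2)*q - 49*q - 98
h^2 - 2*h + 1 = (h - 1)^2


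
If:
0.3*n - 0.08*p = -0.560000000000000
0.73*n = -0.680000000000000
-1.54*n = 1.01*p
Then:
No Solution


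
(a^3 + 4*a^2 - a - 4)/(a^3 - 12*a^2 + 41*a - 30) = (a^2 + 5*a + 4)/(a^2 - 11*a + 30)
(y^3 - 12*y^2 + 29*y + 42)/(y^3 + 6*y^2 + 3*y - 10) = (y^3 - 12*y^2 + 29*y + 42)/(y^3 + 6*y^2 + 3*y - 10)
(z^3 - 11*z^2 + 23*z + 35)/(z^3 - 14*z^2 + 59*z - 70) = (z + 1)/(z - 2)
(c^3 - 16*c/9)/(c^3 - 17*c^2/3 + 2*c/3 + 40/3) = c*(3*c - 4)/(3*(c^2 - 7*c + 10))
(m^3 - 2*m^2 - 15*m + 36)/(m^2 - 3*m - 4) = (-m^3 + 2*m^2 + 15*m - 36)/(-m^2 + 3*m + 4)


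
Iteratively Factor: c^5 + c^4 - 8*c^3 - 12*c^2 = (c + 2)*(c^4 - c^3 - 6*c^2) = c*(c + 2)*(c^3 - c^2 - 6*c) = c^2*(c + 2)*(c^2 - c - 6) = c^2*(c + 2)^2*(c - 3)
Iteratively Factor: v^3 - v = (v)*(v^2 - 1) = v*(v - 1)*(v + 1)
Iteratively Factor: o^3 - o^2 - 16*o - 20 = (o + 2)*(o^2 - 3*o - 10) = (o + 2)^2*(o - 5)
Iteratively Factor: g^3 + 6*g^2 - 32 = (g + 4)*(g^2 + 2*g - 8) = (g + 4)^2*(g - 2)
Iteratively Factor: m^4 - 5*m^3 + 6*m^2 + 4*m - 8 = (m - 2)*(m^3 - 3*m^2 + 4) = (m - 2)^2*(m^2 - m - 2) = (m - 2)^3*(m + 1)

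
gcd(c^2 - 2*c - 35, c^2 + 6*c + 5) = c + 5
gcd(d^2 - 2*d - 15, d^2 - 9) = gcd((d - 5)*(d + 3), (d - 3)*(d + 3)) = d + 3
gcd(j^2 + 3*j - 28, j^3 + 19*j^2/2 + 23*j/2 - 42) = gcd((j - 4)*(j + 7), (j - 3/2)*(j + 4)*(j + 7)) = j + 7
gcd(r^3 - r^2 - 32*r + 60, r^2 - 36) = r + 6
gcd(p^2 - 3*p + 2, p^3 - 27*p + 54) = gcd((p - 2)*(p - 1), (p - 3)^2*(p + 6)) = 1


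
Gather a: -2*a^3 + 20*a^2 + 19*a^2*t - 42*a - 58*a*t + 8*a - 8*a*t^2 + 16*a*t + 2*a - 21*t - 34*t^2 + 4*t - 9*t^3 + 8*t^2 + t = -2*a^3 + a^2*(19*t + 20) + a*(-8*t^2 - 42*t - 32) - 9*t^3 - 26*t^2 - 16*t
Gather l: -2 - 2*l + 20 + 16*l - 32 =14*l - 14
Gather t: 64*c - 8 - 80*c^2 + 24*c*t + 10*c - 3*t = -80*c^2 + 74*c + t*(24*c - 3) - 8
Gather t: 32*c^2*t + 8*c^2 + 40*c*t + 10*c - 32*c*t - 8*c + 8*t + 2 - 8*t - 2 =8*c^2 + 2*c + t*(32*c^2 + 8*c)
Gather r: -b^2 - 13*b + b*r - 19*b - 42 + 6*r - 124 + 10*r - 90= -b^2 - 32*b + r*(b + 16) - 256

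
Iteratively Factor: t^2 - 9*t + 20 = (t - 4)*(t - 5)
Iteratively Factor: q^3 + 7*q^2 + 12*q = (q)*(q^2 + 7*q + 12) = q*(q + 3)*(q + 4)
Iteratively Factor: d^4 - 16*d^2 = (d)*(d^3 - 16*d) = d*(d + 4)*(d^2 - 4*d) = d*(d - 4)*(d + 4)*(d)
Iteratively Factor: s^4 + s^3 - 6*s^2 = (s)*(s^3 + s^2 - 6*s) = s*(s - 2)*(s^2 + 3*s) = s^2*(s - 2)*(s + 3)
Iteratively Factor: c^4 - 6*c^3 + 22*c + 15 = (c + 1)*(c^3 - 7*c^2 + 7*c + 15) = (c + 1)^2*(c^2 - 8*c + 15) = (c - 3)*(c + 1)^2*(c - 5)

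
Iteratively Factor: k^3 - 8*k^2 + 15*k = (k)*(k^2 - 8*k + 15) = k*(k - 5)*(k - 3)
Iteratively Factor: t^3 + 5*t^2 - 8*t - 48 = (t + 4)*(t^2 + t - 12) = (t - 3)*(t + 4)*(t + 4)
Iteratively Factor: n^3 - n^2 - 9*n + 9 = (n + 3)*(n^2 - 4*n + 3) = (n - 1)*(n + 3)*(n - 3)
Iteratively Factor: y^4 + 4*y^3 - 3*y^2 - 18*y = (y - 2)*(y^3 + 6*y^2 + 9*y) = (y - 2)*(y + 3)*(y^2 + 3*y) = y*(y - 2)*(y + 3)*(y + 3)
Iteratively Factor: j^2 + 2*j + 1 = (j + 1)*(j + 1)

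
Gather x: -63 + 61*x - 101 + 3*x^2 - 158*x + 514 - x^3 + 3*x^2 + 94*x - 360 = -x^3 + 6*x^2 - 3*x - 10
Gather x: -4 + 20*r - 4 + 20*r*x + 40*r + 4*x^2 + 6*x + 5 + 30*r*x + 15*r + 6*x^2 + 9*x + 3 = 75*r + 10*x^2 + x*(50*r + 15)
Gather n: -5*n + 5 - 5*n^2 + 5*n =5 - 5*n^2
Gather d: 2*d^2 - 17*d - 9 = 2*d^2 - 17*d - 9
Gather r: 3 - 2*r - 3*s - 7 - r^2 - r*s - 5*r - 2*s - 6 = -r^2 + r*(-s - 7) - 5*s - 10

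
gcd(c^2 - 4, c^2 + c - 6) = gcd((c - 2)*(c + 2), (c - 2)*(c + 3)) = c - 2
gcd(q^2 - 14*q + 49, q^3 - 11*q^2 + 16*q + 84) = q - 7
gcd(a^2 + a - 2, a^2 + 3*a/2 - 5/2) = a - 1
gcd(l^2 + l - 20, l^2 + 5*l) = l + 5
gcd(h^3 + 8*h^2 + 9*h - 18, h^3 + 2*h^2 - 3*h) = h^2 + 2*h - 3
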